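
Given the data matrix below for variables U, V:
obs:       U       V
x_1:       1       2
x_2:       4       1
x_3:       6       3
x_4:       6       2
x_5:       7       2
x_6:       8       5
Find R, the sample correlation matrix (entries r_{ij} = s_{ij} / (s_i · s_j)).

Step 1 — column means:
  mean(U) = (1 + 4 + 6 + 6 + 7 + 8) / 6 = 32/6 = 5.3333
  mean(V) = (2 + 1 + 3 + 2 + 2 + 5) / 6 = 15/6 = 2.5

Step 2 — sample variances and covariances s[i,j] = (1/(n-1)) · Σ_k (x_{k,i} - mean_i) · (x_{k,j} - mean_j), with n-1 = 5:
  s[U,U] = ((-4.3333)·(-4.3333) + (-1.3333)·(-1.3333) + (0.6667)·(0.6667) + (0.6667)·(0.6667) + (1.6667)·(1.6667) + (2.6667)·(2.6667)) / 5 = 31.3333/5 = 6.2667
  s[U,V] = ((-4.3333)·(-0.5) + (-1.3333)·(-1.5) + (0.6667)·(0.5) + (0.6667)·(-0.5) + (1.6667)·(-0.5) + (2.6667)·(2.5)) / 5 = 10/5 = 2
  s[V,V] = ((-0.5)·(-0.5) + (-1.5)·(-1.5) + (0.5)·(0.5) + (-0.5)·(-0.5) + (-0.5)·(-0.5) + (2.5)·(2.5)) / 5 = 9.5/5 = 1.9
  Sample standard deviations s_i = √(s[i,i]):
  s(U) = √(6.2667) = 2.5033
  s(V) = √(1.9) = 1.3784

Step 3 — r_{ij} = s_{ij} / (s_i · s_j):
  r[U,U] = 1 (diagonal).
  r[U,V] = 2 / (2.5033 · 1.3784) = 2 / 3.4506 = 0.5796
  r[V,V] = 1 (diagonal).

R is symmetric with unit diagonal. Assembling:

R = [[1, 0.5796],
 [0.5796, 1]]


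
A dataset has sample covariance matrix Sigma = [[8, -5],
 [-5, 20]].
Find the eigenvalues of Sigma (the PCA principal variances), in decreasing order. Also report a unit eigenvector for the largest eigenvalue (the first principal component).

Step 1 — characteristic polynomial of 2×2 Sigma:
  det(Sigma - λI) = λ² - trace · λ + det = 0.
  trace = 8 + 20 = 28, det = 8·20 - (-5)² = 135.
Step 2 — discriminant:
  Δ = trace² - 4·det = 784 - 540 = 244.
Step 3 — eigenvalues:
  λ = (trace ± √Δ)/2 = (28 ± 15.6205)/2,
  λ_1 = 21.8102,  λ_2 = 6.1898.

Step 4 — unit eigenvector for λ_1: solve (Sigma - λ_1 I)v = 0. First row:
  (8 - 21.8102)·v_x + (-5)·v_y = 0, i.e. (-13.8102)·v_x + (-5)·v_y = 0,
  so v ∝ (b, λ_1 - a) = (-5, 13.8102); multiply by -1 so the first entry is positive: u = (5, -13.8102).
  ||u|| = √((5)² + (-13.8102)²) = √(215.723) ≈ 14.6875,
  v_1 = u/||u|| ≈ (0.3404, -0.9403) (||v_1|| = 1).

λ_1 = 21.8102,  λ_2 = 6.1898;  v_1 ≈ (0.3404, -0.9403)


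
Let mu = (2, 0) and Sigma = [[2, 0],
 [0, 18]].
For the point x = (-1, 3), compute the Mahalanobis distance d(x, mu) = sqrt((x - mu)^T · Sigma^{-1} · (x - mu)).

Step 1 — centre the observation: (x - mu) = (-3, 3).

Step 2 — invert Sigma. det(Sigma) = 2·18 - (0)² = 36.
  Sigma^{-1} = (1/det) · [[d, -b], [-b, a]] = [[0.5, 0],
 [0, 0.0556]].

Step 3 — form the quadratic (x - mu)^T · Sigma^{-1} · (x - mu):
  Sigma^{-1} · (x - mu) = (-1.5, 0.1667).
  (x - mu)^T · [Sigma^{-1} · (x - mu)] = (-3)·(-1.5) + (3)·(0.1667) = 5.

Step 4 — take square root: d = √(5) ≈ 2.2361.

d(x, mu) = √(5) ≈ 2.2361


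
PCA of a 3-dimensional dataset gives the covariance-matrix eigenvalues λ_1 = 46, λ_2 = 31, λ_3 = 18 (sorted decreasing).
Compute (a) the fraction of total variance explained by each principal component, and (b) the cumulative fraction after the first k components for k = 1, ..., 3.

Step 1 — total variance = trace(Sigma) = Σ λ_i = 46 + 31 + 18 = 95.

Step 2 — fraction explained by component i = λ_i / Σ λ:
  PC1: 46/95 = 0.4842
  PC2: 31/95 = 0.3263
  PC3: 18/95 = 0.1895

Step 3 — cumulative fraction after k components = (λ_1 + ... + λ_k) / Σ λ:
  k = 1: 46/95 = 0.4842
  k = 2: (46 + 31)/95 = 77/95 = 0.8105
  k = 3: (46 + 31 + 18)/95 = 95/95 = 1

Summary (fraction, with percent):

explained: PC1 0.4842 (48.42%), PC2 0.3263 (32.63%), PC3 0.1895 (18.95%);  cumulative: 0.4842, 0.8105, 1


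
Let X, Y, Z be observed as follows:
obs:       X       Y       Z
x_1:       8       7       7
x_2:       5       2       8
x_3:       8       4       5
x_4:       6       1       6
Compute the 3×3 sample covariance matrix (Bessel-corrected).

Step 1 — column means:
  mean(X) = (8 + 5 + 8 + 6) / 4 = 27/4 = 6.75
  mean(Y) = (7 + 2 + 4 + 1) / 4 = 14/4 = 3.5
  mean(Z) = (7 + 8 + 5 + 6) / 4 = 26/4 = 6.5

Step 2 — sample covariance S[i,j] = (1/(n-1)) · Σ_k (x_{k,i} - mean_i) · (x_{k,j} - mean_j), with n-1 = 3.
  S[X,X] = ((1.25)·(1.25) + (-1.75)·(-1.75) + (1.25)·(1.25) + (-0.75)·(-0.75)) / 3 = 6.75/3 = 2.25
  S[X,Y] = ((1.25)·(3.5) + (-1.75)·(-1.5) + (1.25)·(0.5) + (-0.75)·(-2.5)) / 3 = 9.5/3 = 3.1667
  S[X,Z] = ((1.25)·(0.5) + (-1.75)·(1.5) + (1.25)·(-1.5) + (-0.75)·(-0.5)) / 3 = -3.5/3 = -1.1667
  S[Y,Y] = ((3.5)·(3.5) + (-1.5)·(-1.5) + (0.5)·(0.5) + (-2.5)·(-2.5)) / 3 = 21/3 = 7
  S[Y,Z] = ((3.5)·(0.5) + (-1.5)·(1.5) + (0.5)·(-1.5) + (-2.5)·(-0.5)) / 3 = 0/3 = 0
  S[Z,Z] = ((0.5)·(0.5) + (1.5)·(1.5) + (-1.5)·(-1.5) + (-0.5)·(-0.5)) / 3 = 5/3 = 1.6667

S is symmetric (S[j,i] = S[i,j]). Assembling:

S = [[2.25, 3.1667, -1.1667],
 [3.1667, 7, 0],
 [-1.1667, 0, 1.6667]]


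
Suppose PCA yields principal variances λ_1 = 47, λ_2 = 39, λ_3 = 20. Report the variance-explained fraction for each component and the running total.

Step 1 — total variance = trace(Sigma) = Σ λ_i = 47 + 39 + 20 = 106.

Step 2 — fraction explained by component i = λ_i / Σ λ:
  PC1: 47/106 = 0.4434
  PC2: 39/106 = 0.3679
  PC3: 20/106 = 0.1887

Step 3 — cumulative fraction after k components = (λ_1 + ... + λ_k) / Σ λ:
  k = 1: 47/106 = 0.4434
  k = 2: (47 + 39)/106 = 86/106 = 0.8113
  k = 3: (47 + 39 + 20)/106 = 106/106 = 1

Summary (fraction, with percent):

explained: PC1 0.4434 (44.34%), PC2 0.3679 (36.79%), PC3 0.1887 (18.87%);  cumulative: 0.4434, 0.8113, 1


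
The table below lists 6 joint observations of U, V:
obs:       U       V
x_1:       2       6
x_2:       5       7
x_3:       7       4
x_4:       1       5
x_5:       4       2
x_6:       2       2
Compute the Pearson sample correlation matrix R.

Step 1 — column means:
  mean(U) = (2 + 5 + 7 + 1 + 4 + 2) / 6 = 21/6 = 3.5
  mean(V) = (6 + 7 + 4 + 5 + 2 + 2) / 6 = 26/6 = 4.3333

Step 2 — sample variances and covariances s[i,j] = (1/(n-1)) · Σ_k (x_{k,i} - mean_i) · (x_{k,j} - mean_j), with n-1 = 5:
  s[U,U] = ((-1.5)·(-1.5) + (1.5)·(1.5) + (3.5)·(3.5) + (-2.5)·(-2.5) + (0.5)·(0.5) + (-1.5)·(-1.5)) / 5 = 25.5/5 = 5.1
  s[U,V] = ((-1.5)·(1.6667) + (1.5)·(2.6667) + (3.5)·(-0.3333) + (-2.5)·(0.6667) + (0.5)·(-2.3333) + (-1.5)·(-2.3333)) / 5 = 1/5 = 0.2
  s[V,V] = ((1.6667)·(1.6667) + (2.6667)·(2.6667) + (-0.3333)·(-0.3333) + (0.6667)·(0.6667) + (-2.3333)·(-2.3333) + (-2.3333)·(-2.3333)) / 5 = 21.3333/5 = 4.2667
  Sample standard deviations s_i = √(s[i,i]):
  s(U) = √(5.1) = 2.2583
  s(V) = √(4.2667) = 2.0656

Step 3 — r_{ij} = s_{ij} / (s_i · s_j):
  r[U,U] = 1 (diagonal).
  r[U,V] = 0.2 / (2.2583 · 2.0656) = 0.2 / 4.6648 = 0.0429
  r[V,V] = 1 (diagonal).

R is symmetric with unit diagonal. Assembling:

R = [[1, 0.0429],
 [0.0429, 1]]


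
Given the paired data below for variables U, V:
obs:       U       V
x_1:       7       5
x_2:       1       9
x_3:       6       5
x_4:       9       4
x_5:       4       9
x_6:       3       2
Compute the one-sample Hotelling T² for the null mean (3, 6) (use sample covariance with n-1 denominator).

Step 1 — sample mean vector:
  mean(U) = (7 + 1 + 6 + 9 + 4 + 3) / 6 = 30/6 = 5
  mean(V) = (5 + 9 + 5 + 4 + 9 + 2) / 6 = 34/6 = 5.6667
  x̄ = (5, 5.6667),  deviation x̄ - mu_0 = (5, 5.6667) - (3, 6) = (2, -0.3333).

Step 2 — sample covariance matrix, S[i,j] = (1/(n-1)) · Σ_k (x_{k,i} - mean_i) · (x_{k,j} - mean_j), divisor n-1 = 5:
  S[U,U] = ((2)·(2) + (-4)·(-4) + (1)·(1) + (4)·(4) + (-1)·(-1) + (-2)·(-2)) / 5 = 42/5 = 8.4
  S[U,V] = ((2)·(-0.6667) + (-4)·(3.3333) + (1)·(-0.6667) + (4)·(-1.6667) + (-1)·(3.3333) + (-2)·(-3.6667)) / 5 = -18/5 = -3.6
  S[V,V] = ((-0.6667)·(-0.6667) + (3.3333)·(3.3333) + (-0.6667)·(-0.6667) + (-1.6667)·(-1.6667) + (3.3333)·(3.3333) + (-3.6667)·(-3.6667)) / 5 = 39.3333/5 = 7.8667
  S = [[8.4, -3.6],
 [-3.6, 7.8667]].

Step 3 — invert S. det(S) = 8.4·7.8667 - (-3.6)² = 53.12.
  S^{-1} = (1/det) · [[d, -b], [-b, a]] = [[0.1481, 0.0678],
 [0.0678, 0.1581]].

Step 4 — quadratic form (x̄ - mu_0)^T · S^{-1} · (x̄ - mu_0):
  S^{-1} · (x̄ - mu_0) = (0.2736, 0.0828),
  (x̄ - mu_0)^T · [...] = (2)·(0.2736) + (-0.3333)·(0.0828) = 0.5196.

Step 5 — scale by n: T² = 6 · 0.5196 = 3.1175.

T² ≈ 3.1175


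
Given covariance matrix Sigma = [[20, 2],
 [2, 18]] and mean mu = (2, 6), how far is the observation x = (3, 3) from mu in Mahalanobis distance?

Step 1 — centre the observation: (x - mu) = (1, -3).

Step 2 — invert Sigma. det(Sigma) = 20·18 - (2)² = 356.
  Sigma^{-1} = (1/det) · [[d, -b], [-b, a]] = [[0.0506, -0.0056],
 [-0.0056, 0.0562]].

Step 3 — form the quadratic (x - mu)^T · Sigma^{-1} · (x - mu):
  Sigma^{-1} · (x - mu) = (0.0674, -0.1742).
  (x - mu)^T · [Sigma^{-1} · (x - mu)] = (1)·(0.0674) + (-3)·(-0.1742) = 0.5899.

Step 4 — take square root: d = √(0.5899) ≈ 0.768.

d(x, mu) = √(0.5899) ≈ 0.768


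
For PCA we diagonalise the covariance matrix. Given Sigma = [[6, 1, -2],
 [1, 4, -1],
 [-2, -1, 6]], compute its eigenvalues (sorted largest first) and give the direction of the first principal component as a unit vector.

Step 1 — characteristic polynomial p(λ) = det(λI - Sigma) = λ³ - tr·λ² + c_1·λ - det, where tr = trace, c_1 = sum of the principal 2×2 minors, det = det(Sigma):
  tr = 6 + 4 + 6 = 16,
  c_1 = (6·4 - (1)²) + (6·6 - (-2)²) + (4·6 - (-1)²) = 23 + 32 + 23 = 78,
  det = 6·(4·6 - (-1)²) - (1)·((1)·6 - (-1)·(-2)) + (-2)·((1)·(-1) - 4·(-2)) = 6·(23) - (1)·(4) + (-2)·(7) = 120.
  So p(λ) = λ³ - 16λ² + 78λ - 120.
Step 2 — look for an integer root (rational root theorem: any rational root is an integer divisor of 120). Testing λ = 4:
  p(4) = 64 - 256 + 312 - 120 = 0  ✓
  Dividing out (λ - 4): p(λ) = (λ - 4)(λ² - 12λ + 30).
Step 3 — remaining eigenvalues from the quadratic λ² - 12λ + 30 = 0:
  Δ = 12² - 4·30 = 144 - 120 = 24,  λ = (12 ± √24)/2 = (12 ± 4.899)/2 ≈ 8.4495 or 3.5505.
  Sorted: λ_1 = 8.4495,  λ_2 = 4,  λ_3 = 3.5505  (check: sum = 16 = tr ✓).

Step 4 — unit eigenvector for λ_1 ≈ 8.4495: v spans the null space of (Sigma - λ_1 I), whose rows are
  r_1 = (-2.4495, 1, -2),  r_2 = (1, -4.4495, -1),  r_3 = (-2, -1, -2.4495).
  v is orthogonal to every row, so take v ∝ r_1 × r_2 = ((1)·(-1) - (-2)·(-4.4495), (-2)·(1) - (-2.4495)·(-1), (-2.4495)·(-4.4495) - (1)·(1)) ≈ (-9.899, -4.4495, 9.899).
  Rescale (multiply by -1 so the first nonzero entry is positive): u = (9.899, 4.4495, -9.899).
  ||u|| = √((9.899)² + (4.4495)² + (-9.899)²) = √(215.7775) ≈ 14.6894,  v_1 = u/||u|| ≈ (0.6739, 0.3029, -0.6739) (||v_1|| = 1).

λ_1 = 8.4495,  λ_2 = 4,  λ_3 = 3.5505;  v_1 ≈ (0.6739, 0.3029, -0.6739)


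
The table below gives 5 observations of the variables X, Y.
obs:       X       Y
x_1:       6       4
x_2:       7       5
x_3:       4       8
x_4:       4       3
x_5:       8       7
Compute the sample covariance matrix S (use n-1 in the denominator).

Step 1 — column means:
  mean(X) = (6 + 7 + 4 + 4 + 8) / 5 = 29/5 = 5.8
  mean(Y) = (4 + 5 + 8 + 3 + 7) / 5 = 27/5 = 5.4

Step 2 — sample covariance S[i,j] = (1/(n-1)) · Σ_k (x_{k,i} - mean_i) · (x_{k,j} - mean_j), with n-1 = 4.
  S[X,X] = ((0.2)·(0.2) + (1.2)·(1.2) + (-1.8)·(-1.8) + (-1.8)·(-1.8) + (2.2)·(2.2)) / 4 = 12.8/4 = 3.2
  S[X,Y] = ((0.2)·(-1.4) + (1.2)·(-0.4) + (-1.8)·(2.6) + (-1.8)·(-2.4) + (2.2)·(1.6)) / 4 = 2.4/4 = 0.6
  S[Y,Y] = ((-1.4)·(-1.4) + (-0.4)·(-0.4) + (2.6)·(2.6) + (-2.4)·(-2.4) + (1.6)·(1.6)) / 4 = 17.2/4 = 4.3

S is symmetric (S[j,i] = S[i,j]). Assembling:

S = [[3.2, 0.6],
 [0.6, 4.3]]


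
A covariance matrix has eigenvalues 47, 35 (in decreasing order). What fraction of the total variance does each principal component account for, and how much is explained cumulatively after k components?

Step 1 — total variance = trace(Sigma) = Σ λ_i = 47 + 35 = 82.

Step 2 — fraction explained by component i = λ_i / Σ λ:
  PC1: 47/82 = 0.5732
  PC2: 35/82 = 0.4268

Step 3 — cumulative fraction after k components = (λ_1 + ... + λ_k) / Σ λ:
  k = 1: 47/82 = 0.5732
  k = 2: (47 + 35)/82 = 82/82 = 1

Summary (fraction, with percent):

explained: PC1 0.5732 (57.32%), PC2 0.4268 (42.68%);  cumulative: 0.5732, 1


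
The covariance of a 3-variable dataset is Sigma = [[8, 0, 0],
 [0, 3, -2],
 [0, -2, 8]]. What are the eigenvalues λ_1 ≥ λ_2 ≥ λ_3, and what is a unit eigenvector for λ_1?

Step 1 — characteristic polynomial p(λ) = det(λI - Sigma) = λ³ - tr·λ² + c_1·λ - det, where tr = trace, c_1 = sum of the principal 2×2 minors, det = det(Sigma):
  tr = 8 + 3 + 8 = 19,
  c_1 = (8·3 - (0)²) + (8·8 - (0)²) + (3·8 - (-2)²) = 24 + 64 + 20 = 108,
  det = 8·(3·8 - (-2)²) - (0)·((0)·8 - (-2)·(0)) + (0)·((0)·(-2) - 3·(0)) = 8·(20) - (0)·(0) + (0)·(0) = 160.
  So p(λ) = λ³ - 19λ² + 108λ - 160.
Step 2 — look for an integer root (rational root theorem: any rational root is an integer divisor of 160). Testing λ = 8:
  p(8) = 512 - 1216 + 864 - 160 = 0  ✓
  Dividing out (λ - 8): p(λ) = (λ - 8)(λ² - 11λ + 20).
Step 3 — remaining eigenvalues from the quadratic λ² - 11λ + 20 = 0:
  Δ = 11² - 4·20 = 121 - 80 = 41,  λ = (11 ± √41)/2 = (11 ± 6.4031)/2 ≈ 8.7016 or 2.2984.
  Sorted: λ_1 = 8.7016,  λ_2 = 8,  λ_3 = 2.2984  (check: sum = 19 = tr ✓).

Step 4 — unit eigenvector for λ_1 ≈ 8.7016: v spans the null space of (Sigma - λ_1 I), whose rows are
  r_1 = (-0.7016, 0, 0),  r_2 = (0, -5.7016, -2),  r_3 = (0, -2, -0.7016).
  v is orthogonal to every row, so take v ∝ r_1 × r_2 = ((0)·(-2) - (0)·(-5.7016), (0)·(0) - (-0.7016)·(-2), (-0.7016)·(-5.7016) - (0)·(0)) ≈ (0, -1.4031, 4).
  Rescale (multiply by -1 so the first nonzero entry is positive): u = (0, 1.4031, -4).
  ||u|| = √((0)² + (1.4031)² + (-4)²) = √(17.9688) ≈ 4.239,  v_1 = u/||u|| ≈ (0, 0.331, -0.9436) (||v_1|| = 1).

λ_1 = 8.7016,  λ_2 = 8,  λ_3 = 2.2984;  v_1 ≈ (0, 0.331, -0.9436)


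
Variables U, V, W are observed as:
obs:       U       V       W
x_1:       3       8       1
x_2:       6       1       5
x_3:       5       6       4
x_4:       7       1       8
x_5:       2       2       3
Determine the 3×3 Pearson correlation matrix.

Step 1 — column means:
  mean(U) = (3 + 6 + 5 + 7 + 2) / 5 = 23/5 = 4.6
  mean(V) = (8 + 1 + 6 + 1 + 2) / 5 = 18/5 = 3.6
  mean(W) = (1 + 5 + 4 + 8 + 3) / 5 = 21/5 = 4.2

Step 2 — sample variances and covariances s[i,j] = (1/(n-1)) · Σ_k (x_{k,i} - mean_i) · (x_{k,j} - mean_j), with n-1 = 4:
  s[U,U] = ((-1.6)·(-1.6) + (1.4)·(1.4) + (0.4)·(0.4) + (2.4)·(2.4) + (-2.6)·(-2.6)) / 4 = 17.2/4 = 4.3
  s[U,V] = ((-1.6)·(4.4) + (1.4)·(-2.6) + (0.4)·(2.4) + (2.4)·(-2.6) + (-2.6)·(-1.6)) / 4 = -11.8/4 = -2.95
  s[U,W] = ((-1.6)·(-3.2) + (1.4)·(0.8) + (0.4)·(-0.2) + (2.4)·(3.8) + (-2.6)·(-1.2)) / 4 = 18.4/4 = 4.6
  s[V,V] = ((4.4)·(4.4) + (-2.6)·(-2.6) + (2.4)·(2.4) + (-2.6)·(-2.6) + (-1.6)·(-1.6)) / 4 = 41.2/4 = 10.3
  s[V,W] = ((4.4)·(-3.2) + (-2.6)·(0.8) + (2.4)·(-0.2) + (-2.6)·(3.8) + (-1.6)·(-1.2)) / 4 = -24.6/4 = -6.15
  s[W,W] = ((-3.2)·(-3.2) + (0.8)·(0.8) + (-0.2)·(-0.2) + (3.8)·(3.8) + (-1.2)·(-1.2)) / 4 = 26.8/4 = 6.7
  Sample standard deviations s_i = √(s[i,i]):
  s(U) = √(4.3) = 2.0736
  s(V) = √(10.3) = 3.2094
  s(W) = √(6.7) = 2.5884

Step 3 — r_{ij} = s_{ij} / (s_i · s_j):
  r[U,U] = 1 (diagonal).
  r[U,V] = -2.95 / (2.0736 · 3.2094) = -2.95 / 6.6551 = -0.4433
  r[U,W] = 4.6 / (2.0736 · 2.5884) = 4.6 / 5.3675 = 0.857
  r[V,V] = 1 (diagonal).
  r[V,W] = -6.15 / (3.2094 · 2.5884) = -6.15 / 8.3072 = -0.7403
  r[W,W] = 1 (diagonal).

R is symmetric with unit diagonal. Assembling:

R = [[1, -0.4433, 0.857],
 [-0.4433, 1, -0.7403],
 [0.857, -0.7403, 1]]


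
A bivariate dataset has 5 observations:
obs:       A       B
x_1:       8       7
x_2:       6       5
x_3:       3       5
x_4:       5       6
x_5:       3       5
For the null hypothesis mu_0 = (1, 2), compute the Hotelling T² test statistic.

Step 1 — sample mean vector:
  mean(A) = (8 + 6 + 3 + 5 + 3) / 5 = 25/5 = 5
  mean(B) = (7 + 5 + 5 + 6 + 5) / 5 = 28/5 = 5.6
  x̄ = (5, 5.6),  deviation x̄ - mu_0 = (5, 5.6) - (1, 2) = (4, 3.6).

Step 2 — sample covariance matrix, S[i,j] = (1/(n-1)) · Σ_k (x_{k,i} - mean_i) · (x_{k,j} - mean_j), divisor n-1 = 4:
  S[A,A] = ((3)·(3) + (1)·(1) + (-2)·(-2) + (0)·(0) + (-2)·(-2)) / 4 = 18/4 = 4.5
  S[A,B] = ((3)·(1.4) + (1)·(-0.6) + (-2)·(-0.6) + (0)·(0.4) + (-2)·(-0.6)) / 4 = 6/4 = 1.5
  S[B,B] = ((1.4)·(1.4) + (-0.6)·(-0.6) + (-0.6)·(-0.6) + (0.4)·(0.4) + (-0.6)·(-0.6)) / 4 = 3.2/4 = 0.8
  S = [[4.5, 1.5],
 [1.5, 0.8]].

Step 3 — invert S. det(S) = 4.5·0.8 - (1.5)² = 1.35.
  S^{-1} = (1/det) · [[d, -b], [-b, a]] = [[0.5926, -1.1111],
 [-1.1111, 3.3333]].

Step 4 — quadratic form (x̄ - mu_0)^T · S^{-1} · (x̄ - mu_0):
  S^{-1} · (x̄ - mu_0) = (-1.6296, 7.5556),
  (x̄ - mu_0)^T · [...] = (4)·(-1.6296) + (3.6)·(7.5556) = 20.6815.

Step 5 — scale by n: T² = 5 · 20.6815 = 103.4074.

T² ≈ 103.4074


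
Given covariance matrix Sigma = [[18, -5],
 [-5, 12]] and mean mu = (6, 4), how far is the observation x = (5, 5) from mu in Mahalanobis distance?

Step 1 — centre the observation: (x - mu) = (-1, 1).

Step 2 — invert Sigma. det(Sigma) = 18·12 - (-5)² = 191.
  Sigma^{-1} = (1/det) · [[d, -b], [-b, a]] = [[0.0628, 0.0262],
 [0.0262, 0.0942]].

Step 3 — form the quadratic (x - mu)^T · Sigma^{-1} · (x - mu):
  Sigma^{-1} · (x - mu) = (-0.0366, 0.0681).
  (x - mu)^T · [Sigma^{-1} · (x - mu)] = (-1)·(-0.0366) + (1)·(0.0681) = 0.1047.

Step 4 — take square root: d = √(0.1047) ≈ 0.3236.

d(x, mu) = √(0.1047) ≈ 0.3236


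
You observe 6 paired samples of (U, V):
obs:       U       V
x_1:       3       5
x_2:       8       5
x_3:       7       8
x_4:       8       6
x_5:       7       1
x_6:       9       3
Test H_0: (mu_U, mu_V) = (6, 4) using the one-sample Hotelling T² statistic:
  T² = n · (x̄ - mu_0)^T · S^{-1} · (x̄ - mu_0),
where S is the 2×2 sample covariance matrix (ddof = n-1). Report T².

Step 1 — sample mean vector:
  mean(U) = (3 + 8 + 7 + 8 + 7 + 9) / 6 = 42/6 = 7
  mean(V) = (5 + 5 + 8 + 6 + 1 + 3) / 6 = 28/6 = 4.6667
  x̄ = (7, 4.6667),  deviation x̄ - mu_0 = (7, 4.6667) - (6, 4) = (1, 0.6667).

Step 2 — sample covariance matrix, S[i,j] = (1/(n-1)) · Σ_k (x_{k,i} - mean_i) · (x_{k,j} - mean_j), divisor n-1 = 5:
  S[U,U] = ((-4)·(-4) + (1)·(1) + (0)·(0) + (1)·(1) + (0)·(0) + (2)·(2)) / 5 = 22/5 = 4.4
  S[U,V] = ((-4)·(0.3333) + (1)·(0.3333) + (0)·(3.3333) + (1)·(1.3333) + (0)·(-3.6667) + (2)·(-1.6667)) / 5 = -3/5 = -0.6
  S[V,V] = ((0.3333)·(0.3333) + (0.3333)·(0.3333) + (3.3333)·(3.3333) + (1.3333)·(1.3333) + (-3.6667)·(-3.6667) + (-1.6667)·(-1.6667)) / 5 = 29.3333/5 = 5.8667
  S = [[4.4, -0.6],
 [-0.6, 5.8667]].

Step 3 — invert S. det(S) = 4.4·5.8667 - (-0.6)² = 25.4533.
  S^{-1} = (1/det) · [[d, -b], [-b, a]] = [[0.2305, 0.0236],
 [0.0236, 0.1729]].

Step 4 — quadratic form (x̄ - mu_0)^T · S^{-1} · (x̄ - mu_0):
  S^{-1} · (x̄ - mu_0) = (0.2462, 0.1388),
  (x̄ - mu_0)^T · [...] = (1)·(0.2462) + (0.6667)·(0.1388) = 0.3387.

Step 5 — scale by n: T² = 6 · 0.3387 = 2.0325.

T² ≈ 2.0325


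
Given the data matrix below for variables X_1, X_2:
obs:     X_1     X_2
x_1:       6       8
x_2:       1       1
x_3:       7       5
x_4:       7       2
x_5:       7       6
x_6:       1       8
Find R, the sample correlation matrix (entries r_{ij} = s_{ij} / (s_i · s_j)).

Step 1 — column means:
  mean(X_1) = (6 + 1 + 7 + 7 + 7 + 1) / 6 = 29/6 = 4.8333
  mean(X_2) = (8 + 1 + 5 + 2 + 6 + 8) / 6 = 30/6 = 5

Step 2 — sample variances and covariances s[i,j] = (1/(n-1)) · Σ_k (x_{k,i} - mean_i) · (x_{k,j} - mean_j), with n-1 = 5:
  s[X_1,X_1] = ((1.1667)·(1.1667) + (-3.8333)·(-3.8333) + (2.1667)·(2.1667) + (2.1667)·(2.1667) + (2.1667)·(2.1667) + (-3.8333)·(-3.8333)) / 5 = 44.8333/5 = 8.9667
  s[X_1,X_2] = ((1.1667)·(3) + (-3.8333)·(-4) + (2.1667)·(0) + (2.1667)·(-3) + (2.1667)·(1) + (-3.8333)·(3)) / 5 = 3/5 = 0.6
  s[X_2,X_2] = ((3)·(3) + (-4)·(-4) + (0)·(0) + (-3)·(-3) + (1)·(1) + (3)·(3)) / 5 = 44/5 = 8.8
  Sample standard deviations s_i = √(s[i,i]):
  s(X_1) = √(8.9667) = 2.9944
  s(X_2) = √(8.8) = 2.9665

Step 3 — r_{ij} = s_{ij} / (s_i · s_j):
  r[X_1,X_1] = 1 (diagonal).
  r[X_1,X_2] = 0.6 / (2.9944 · 2.9665) = 0.6 / 8.8829 = 0.0675
  r[X_2,X_2] = 1 (diagonal).

R is symmetric with unit diagonal. Assembling:

R = [[1, 0.0675],
 [0.0675, 1]]


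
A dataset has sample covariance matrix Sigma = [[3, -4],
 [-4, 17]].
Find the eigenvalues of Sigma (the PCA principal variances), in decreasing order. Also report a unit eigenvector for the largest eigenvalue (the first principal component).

Step 1 — characteristic polynomial of 2×2 Sigma:
  det(Sigma - λI) = λ² - trace · λ + det = 0.
  trace = 3 + 17 = 20, det = 3·17 - (-4)² = 35.
Step 2 — discriminant:
  Δ = trace² - 4·det = 400 - 140 = 260.
Step 3 — eigenvalues:
  λ = (trace ± √Δ)/2 = (20 ± 16.1245)/2,
  λ_1 = 18.0623,  λ_2 = 1.9377.

Step 4 — unit eigenvector for λ_1: solve (Sigma - λ_1 I)v = 0. First row:
  (3 - 18.0623)·v_x + (-4)·v_y = 0, i.e. (-15.0623)·v_x + (-4)·v_y = 0,
  so v ∝ (b, λ_1 - a) = (-4, 15.0623); multiply by -1 so the first entry is positive: u = (4, -15.0623).
  ||u|| = √((4)² + (-15.0623)²) = √(242.8716) ≈ 15.5843,
  v_1 = u/||u|| ≈ (0.2567, -0.9665) (||v_1|| = 1).

λ_1 = 18.0623,  λ_2 = 1.9377;  v_1 ≈ (0.2567, -0.9665)


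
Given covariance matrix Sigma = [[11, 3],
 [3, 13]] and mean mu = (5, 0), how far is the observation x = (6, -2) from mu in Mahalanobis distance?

Step 1 — centre the observation: (x - mu) = (1, -2).

Step 2 — invert Sigma. det(Sigma) = 11·13 - (3)² = 134.
  Sigma^{-1} = (1/det) · [[d, -b], [-b, a]] = [[0.097, -0.0224],
 [-0.0224, 0.0821]].

Step 3 — form the quadratic (x - mu)^T · Sigma^{-1} · (x - mu):
  Sigma^{-1} · (x - mu) = (0.1418, -0.1866).
  (x - mu)^T · [Sigma^{-1} · (x - mu)] = (1)·(0.1418) + (-2)·(-0.1866) = 0.5149.

Step 4 — take square root: d = √(0.5149) ≈ 0.7176.

d(x, mu) = √(0.5149) ≈ 0.7176


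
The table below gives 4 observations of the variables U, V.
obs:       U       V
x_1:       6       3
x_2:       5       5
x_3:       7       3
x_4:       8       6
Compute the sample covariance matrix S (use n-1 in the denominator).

Step 1 — column means:
  mean(U) = (6 + 5 + 7 + 8) / 4 = 26/4 = 6.5
  mean(V) = (3 + 5 + 3 + 6) / 4 = 17/4 = 4.25

Step 2 — sample covariance S[i,j] = (1/(n-1)) · Σ_k (x_{k,i} - mean_i) · (x_{k,j} - mean_j), with n-1 = 3.
  S[U,U] = ((-0.5)·(-0.5) + (-1.5)·(-1.5) + (0.5)·(0.5) + (1.5)·(1.5)) / 3 = 5/3 = 1.6667
  S[U,V] = ((-0.5)·(-1.25) + (-1.5)·(0.75) + (0.5)·(-1.25) + (1.5)·(1.75)) / 3 = 1.5/3 = 0.5
  S[V,V] = ((-1.25)·(-1.25) + (0.75)·(0.75) + (-1.25)·(-1.25) + (1.75)·(1.75)) / 3 = 6.75/3 = 2.25

S is symmetric (S[j,i] = S[i,j]). Assembling:

S = [[1.6667, 0.5],
 [0.5, 2.25]]


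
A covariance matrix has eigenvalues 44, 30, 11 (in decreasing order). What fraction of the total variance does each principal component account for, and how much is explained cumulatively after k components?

Step 1 — total variance = trace(Sigma) = Σ λ_i = 44 + 30 + 11 = 85.

Step 2 — fraction explained by component i = λ_i / Σ λ:
  PC1: 44/85 = 0.5176
  PC2: 30/85 = 0.3529
  PC3: 11/85 = 0.1294

Step 3 — cumulative fraction after k components = (λ_1 + ... + λ_k) / Σ λ:
  k = 1: 44/85 = 0.5176
  k = 2: (44 + 30)/85 = 74/85 = 0.8706
  k = 3: (44 + 30 + 11)/85 = 85/85 = 1

Summary (fraction, with percent):

explained: PC1 0.5176 (51.76%), PC2 0.3529 (35.29%), PC3 0.1294 (12.94%);  cumulative: 0.5176, 0.8706, 1


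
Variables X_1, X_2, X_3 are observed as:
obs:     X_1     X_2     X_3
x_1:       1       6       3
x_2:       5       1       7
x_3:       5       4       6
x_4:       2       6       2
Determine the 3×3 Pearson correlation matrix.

Step 1 — column means:
  mean(X_1) = (1 + 5 + 5 + 2) / 4 = 13/4 = 3.25
  mean(X_2) = (6 + 1 + 4 + 6) / 4 = 17/4 = 4.25
  mean(X_3) = (3 + 7 + 6 + 2) / 4 = 18/4 = 4.5

Step 2 — sample variances and covariances s[i,j] = (1/(n-1)) · Σ_k (x_{k,i} - mean_i) · (x_{k,j} - mean_j), with n-1 = 3:
  s[X_1,X_1] = ((-2.25)·(-2.25) + (1.75)·(1.75) + (1.75)·(1.75) + (-1.25)·(-1.25)) / 3 = 12.75/3 = 4.25
  s[X_1,X_2] = ((-2.25)·(1.75) + (1.75)·(-3.25) + (1.75)·(-0.25) + (-1.25)·(1.75)) / 3 = -12.25/3 = -4.0833
  s[X_1,X_3] = ((-2.25)·(-1.5) + (1.75)·(2.5) + (1.75)·(1.5) + (-1.25)·(-2.5)) / 3 = 13.5/3 = 4.5
  s[X_2,X_2] = ((1.75)·(1.75) + (-3.25)·(-3.25) + (-0.25)·(-0.25) + (1.75)·(1.75)) / 3 = 16.75/3 = 5.5833
  s[X_2,X_3] = ((1.75)·(-1.5) + (-3.25)·(2.5) + (-0.25)·(1.5) + (1.75)·(-2.5)) / 3 = -15.5/3 = -5.1667
  s[X_3,X_3] = ((-1.5)·(-1.5) + (2.5)·(2.5) + (1.5)·(1.5) + (-2.5)·(-2.5)) / 3 = 17/3 = 5.6667
  Sample standard deviations s_i = √(s[i,i]):
  s(X_1) = √(4.25) = 2.0616
  s(X_2) = √(5.5833) = 2.3629
  s(X_3) = √(5.6667) = 2.3805

Step 3 — r_{ij} = s_{ij} / (s_i · s_j):
  r[X_1,X_1] = 1 (diagonal).
  r[X_1,X_2] = -4.0833 / (2.0616 · 2.3629) = -4.0833 / 4.8713 = -0.8383
  r[X_1,X_3] = 4.5 / (2.0616 · 2.3805) = 4.5 / 4.9075 = 0.917
  r[X_2,X_2] = 1 (diagonal).
  r[X_2,X_3] = -5.1667 / (2.3629 · 2.3805) = -5.1667 / 5.6248 = -0.9185
  r[X_3,X_3] = 1 (diagonal).

R is symmetric with unit diagonal. Assembling:

R = [[1, -0.8383, 0.917],
 [-0.8383, 1, -0.9185],
 [0.917, -0.9185, 1]]


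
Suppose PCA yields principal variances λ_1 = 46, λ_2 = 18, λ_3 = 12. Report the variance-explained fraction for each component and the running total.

Step 1 — total variance = trace(Sigma) = Σ λ_i = 46 + 18 + 12 = 76.

Step 2 — fraction explained by component i = λ_i / Σ λ:
  PC1: 46/76 = 0.6053
  PC2: 18/76 = 0.2368
  PC3: 12/76 = 0.1579

Step 3 — cumulative fraction after k components = (λ_1 + ... + λ_k) / Σ λ:
  k = 1: 46/76 = 0.6053
  k = 2: (46 + 18)/76 = 64/76 = 0.8421
  k = 3: (46 + 18 + 12)/76 = 76/76 = 1

Summary (fraction, with percent):

explained: PC1 0.6053 (60.53%), PC2 0.2368 (23.68%), PC3 0.1579 (15.79%);  cumulative: 0.6053, 0.8421, 1


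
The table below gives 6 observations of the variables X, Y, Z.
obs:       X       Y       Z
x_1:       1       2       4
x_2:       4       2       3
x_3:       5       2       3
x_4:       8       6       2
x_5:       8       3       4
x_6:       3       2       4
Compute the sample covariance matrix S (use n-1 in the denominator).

Step 1 — column means:
  mean(X) = (1 + 4 + 5 + 8 + 8 + 3) / 6 = 29/6 = 4.8333
  mean(Y) = (2 + 2 + 2 + 6 + 3 + 2) / 6 = 17/6 = 2.8333
  mean(Z) = (4 + 3 + 3 + 2 + 4 + 4) / 6 = 20/6 = 3.3333

Step 2 — sample covariance S[i,j] = (1/(n-1)) · Σ_k (x_{k,i} - mean_i) · (x_{k,j} - mean_j), with n-1 = 5.
  S[X,X] = ((-3.8333)·(-3.8333) + (-0.8333)·(-0.8333) + (0.1667)·(0.1667) + (3.1667)·(3.1667) + (3.1667)·(3.1667) + (-1.8333)·(-1.8333)) / 5 = 38.8333/5 = 7.7667
  S[X,Y] = ((-3.8333)·(-0.8333) + (-0.8333)·(-0.8333) + (0.1667)·(-0.8333) + (3.1667)·(3.1667) + (3.1667)·(0.1667) + (-1.8333)·(-0.8333)) / 5 = 15.8333/5 = 3.1667
  S[X,Z] = ((-3.8333)·(0.6667) + (-0.8333)·(-0.3333) + (0.1667)·(-0.3333) + (3.1667)·(-1.3333) + (3.1667)·(0.6667) + (-1.8333)·(0.6667)) / 5 = -5.6667/5 = -1.1333
  S[Y,Y] = ((-0.8333)·(-0.8333) + (-0.8333)·(-0.8333) + (-0.8333)·(-0.8333) + (3.1667)·(3.1667) + (0.1667)·(0.1667) + (-0.8333)·(-0.8333)) / 5 = 12.8333/5 = 2.5667
  S[Y,Z] = ((-0.8333)·(0.6667) + (-0.8333)·(-0.3333) + (-0.8333)·(-0.3333) + (3.1667)·(-1.3333) + (0.1667)·(0.6667) + (-0.8333)·(0.6667)) / 5 = -4.6667/5 = -0.9333
  S[Z,Z] = ((0.6667)·(0.6667) + (-0.3333)·(-0.3333) + (-0.3333)·(-0.3333) + (-1.3333)·(-1.3333) + (0.6667)·(0.6667) + (0.6667)·(0.6667)) / 5 = 3.3333/5 = 0.6667

S is symmetric (S[j,i] = S[i,j]). Assembling:

S = [[7.7667, 3.1667, -1.1333],
 [3.1667, 2.5667, -0.9333],
 [-1.1333, -0.9333, 0.6667]]


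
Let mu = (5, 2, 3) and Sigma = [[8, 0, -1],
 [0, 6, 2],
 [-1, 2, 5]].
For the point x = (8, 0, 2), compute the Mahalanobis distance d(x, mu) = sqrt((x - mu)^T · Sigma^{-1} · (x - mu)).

Step 1 — centre the observation: (x - mu) = (3, -2, -1).

Step 2 — invert Sigma (cofactor / det for 3×3, or solve directly):
  Sigma^{-1} = [[0.1287, -0.0099, 0.0297],
 [-0.0099, 0.1931, -0.0792],
 [0.0297, -0.0792, 0.2376]].

Step 3 — form the quadratic (x - mu)^T · Sigma^{-1} · (x - mu):
  Sigma^{-1} · (x - mu) = (0.3762, -0.3366, 0.0099).
  (x - mu)^T · [Sigma^{-1} · (x - mu)] = (3)·(0.3762) + (-2)·(-0.3366) + (-1)·(0.0099) = 1.7921.

Step 4 — take square root: d = √(1.7921) ≈ 1.3387.

d(x, mu) = √(1.7921) ≈ 1.3387


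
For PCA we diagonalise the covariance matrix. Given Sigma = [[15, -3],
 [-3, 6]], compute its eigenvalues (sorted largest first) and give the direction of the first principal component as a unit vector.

Step 1 — characteristic polynomial of 2×2 Sigma:
  det(Sigma - λI) = λ² - trace · λ + det = 0.
  trace = 15 + 6 = 21, det = 15·6 - (-3)² = 81.
Step 2 — discriminant:
  Δ = trace² - 4·det = 441 - 324 = 117.
Step 3 — eigenvalues:
  λ = (trace ± √Δ)/2 = (21 ± 10.8167)/2,
  λ_1 = 15.9083,  λ_2 = 5.0917.

Step 4 — unit eigenvector for λ_1: solve (Sigma - λ_1 I)v = 0. First row:
  (15 - 15.9083)·v_x + (-3)·v_y = 0, i.e. (-0.9083)·v_x + (-3)·v_y = 0,
  so v ∝ (b, λ_1 - a) = (-3, 0.9083); multiply by -1 so the first entry is positive: u = (3, -0.9083).
  ||u|| = √((3)² + (-0.9083)²) = √(9.8251) ≈ 3.1345,
  v_1 = u/||u|| ≈ (0.9571, -0.2898) (||v_1|| = 1).

λ_1 = 15.9083,  λ_2 = 5.0917;  v_1 ≈ (0.9571, -0.2898)


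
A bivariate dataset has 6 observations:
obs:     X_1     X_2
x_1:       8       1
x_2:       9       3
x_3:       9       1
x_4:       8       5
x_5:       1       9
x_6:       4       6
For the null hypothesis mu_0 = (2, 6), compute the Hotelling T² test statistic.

Step 1 — sample mean vector:
  mean(X_1) = (8 + 9 + 9 + 8 + 1 + 4) / 6 = 39/6 = 6.5
  mean(X_2) = (1 + 3 + 1 + 5 + 9 + 6) / 6 = 25/6 = 4.1667
  x̄ = (6.5, 4.1667),  deviation x̄ - mu_0 = (6.5, 4.1667) - (2, 6) = (4.5, -1.8333).

Step 2 — sample covariance matrix, S[i,j] = (1/(n-1)) · Σ_k (x_{k,i} - mean_i) · (x_{k,j} - mean_j), divisor n-1 = 5:
  S[X_1,X_1] = ((1.5)·(1.5) + (2.5)·(2.5) + (2.5)·(2.5) + (1.5)·(1.5) + (-5.5)·(-5.5) + (-2.5)·(-2.5)) / 5 = 53.5/5 = 10.7
  S[X_1,X_2] = ((1.5)·(-3.1667) + (2.5)·(-1.1667) + (2.5)·(-3.1667) + (1.5)·(0.8333) + (-5.5)·(4.8333) + (-2.5)·(1.8333)) / 5 = -45.5/5 = -9.1
  S[X_2,X_2] = ((-3.1667)·(-3.1667) + (-1.1667)·(-1.1667) + (-3.1667)·(-3.1667) + (0.8333)·(0.8333) + (4.8333)·(4.8333) + (1.8333)·(1.8333)) / 5 = 48.8333/5 = 9.7667
  S = [[10.7, -9.1],
 [-9.1, 9.7667]].

Step 3 — invert S. det(S) = 10.7·9.7667 - (-9.1)² = 21.6933.
  S^{-1} = (1/det) · [[d, -b], [-b, a]] = [[0.4502, 0.4195],
 [0.4195, 0.4932]].

Step 4 — quadratic form (x̄ - mu_0)^T · S^{-1} · (x̄ - mu_0):
  S^{-1} · (x̄ - mu_0) = (1.2569, 0.9834),
  (x̄ - mu_0)^T · [...] = (4.5)·(1.2569) + (-1.8333)·(0.9834) = 3.8532.

Step 5 — scale by n: T² = 6 · 3.8532 = 23.1192.

T² ≈ 23.1192


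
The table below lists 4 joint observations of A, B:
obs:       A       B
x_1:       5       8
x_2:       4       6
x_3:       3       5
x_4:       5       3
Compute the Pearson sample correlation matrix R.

Step 1 — column means:
  mean(A) = (5 + 4 + 3 + 5) / 4 = 17/4 = 4.25
  mean(B) = (8 + 6 + 5 + 3) / 4 = 22/4 = 5.5

Step 2 — sample variances and covariances s[i,j] = (1/(n-1)) · Σ_k (x_{k,i} - mean_i) · (x_{k,j} - mean_j), with n-1 = 3:
  s[A,A] = ((0.75)·(0.75) + (-0.25)·(-0.25) + (-1.25)·(-1.25) + (0.75)·(0.75)) / 3 = 2.75/3 = 0.9167
  s[A,B] = ((0.75)·(2.5) + (-0.25)·(0.5) + (-1.25)·(-0.5) + (0.75)·(-2.5)) / 3 = 0.5/3 = 0.1667
  s[B,B] = ((2.5)·(2.5) + (0.5)·(0.5) + (-0.5)·(-0.5) + (-2.5)·(-2.5)) / 3 = 13/3 = 4.3333
  Sample standard deviations s_i = √(s[i,i]):
  s(A) = √(0.9167) = 0.9574
  s(B) = √(4.3333) = 2.0817

Step 3 — r_{ij} = s_{ij} / (s_i · s_j):
  r[A,A] = 1 (diagonal).
  r[A,B] = 0.1667 / (0.9574 · 2.0817) = 0.1667 / 1.993 = 0.0836
  r[B,B] = 1 (diagonal).

R is symmetric with unit diagonal. Assembling:

R = [[1, 0.0836],
 [0.0836, 1]]


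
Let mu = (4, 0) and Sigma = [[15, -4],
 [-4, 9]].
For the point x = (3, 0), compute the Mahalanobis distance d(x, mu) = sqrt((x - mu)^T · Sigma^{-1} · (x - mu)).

Step 1 — centre the observation: (x - mu) = (-1, 0).

Step 2 — invert Sigma. det(Sigma) = 15·9 - (-4)² = 119.
  Sigma^{-1} = (1/det) · [[d, -b], [-b, a]] = [[0.0756, 0.0336],
 [0.0336, 0.1261]].

Step 3 — form the quadratic (x - mu)^T · Sigma^{-1} · (x - mu):
  Sigma^{-1} · (x - mu) = (-0.0756, -0.0336).
  (x - mu)^T · [Sigma^{-1} · (x - mu)] = (-1)·(-0.0756) + (0)·(-0.0336) = 0.0756.

Step 4 — take square root: d = √(0.0756) ≈ 0.275.

d(x, mu) = √(0.0756) ≈ 0.275


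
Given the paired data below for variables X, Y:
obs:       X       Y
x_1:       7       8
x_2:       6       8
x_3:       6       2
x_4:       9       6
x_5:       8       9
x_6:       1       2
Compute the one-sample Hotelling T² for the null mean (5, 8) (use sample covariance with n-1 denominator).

Step 1 — sample mean vector:
  mean(X) = (7 + 6 + 6 + 9 + 8 + 1) / 6 = 37/6 = 6.1667
  mean(Y) = (8 + 8 + 2 + 6 + 9 + 2) / 6 = 35/6 = 5.8333
  x̄ = (6.1667, 5.8333),  deviation x̄ - mu_0 = (6.1667, 5.8333) - (5, 8) = (1.1667, -2.1667).

Step 2 — sample covariance matrix, S[i,j] = (1/(n-1)) · Σ_k (x_{k,i} - mean_i) · (x_{k,j} - mean_j), divisor n-1 = 5:
  S[X,X] = ((0.8333)·(0.8333) + (-0.1667)·(-0.1667) + (-0.1667)·(-0.1667) + (2.8333)·(2.8333) + (1.8333)·(1.8333) + (-5.1667)·(-5.1667)) / 5 = 38.8333/5 = 7.7667
  S[X,Y] = ((0.8333)·(2.1667) + (-0.1667)·(2.1667) + (-0.1667)·(-3.8333) + (2.8333)·(0.1667) + (1.8333)·(3.1667) + (-5.1667)·(-3.8333)) / 5 = 28.1667/5 = 5.6333
  S[Y,Y] = ((2.1667)·(2.1667) + (2.1667)·(2.1667) + (-3.8333)·(-3.8333) + (0.1667)·(0.1667) + (3.1667)·(3.1667) + (-3.8333)·(-3.8333)) / 5 = 48.8333/5 = 9.7667
  S = [[7.7667, 5.6333],
 [5.6333, 9.7667]].

Step 3 — invert S. det(S) = 7.7667·9.7667 - (5.6333)² = 44.12.
  S^{-1} = (1/det) · [[d, -b], [-b, a]] = [[0.2214, -0.1277],
 [-0.1277, 0.176]].

Step 4 — quadratic form (x̄ - mu_0)^T · S^{-1} · (x̄ - mu_0):
  S^{-1} · (x̄ - mu_0) = (0.5349, -0.5304),
  (x̄ - mu_0)^T · [...] = (1.1667)·(0.5349) + (-2.1667)·(-0.5304) = 1.7732.

Step 5 — scale by n: T² = 6 · 1.7732 = 10.6392.

T² ≈ 10.6392


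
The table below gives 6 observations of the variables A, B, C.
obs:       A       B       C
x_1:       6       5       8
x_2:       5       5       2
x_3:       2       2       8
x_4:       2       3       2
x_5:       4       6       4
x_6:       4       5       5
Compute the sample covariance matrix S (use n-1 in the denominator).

Step 1 — column means:
  mean(A) = (6 + 5 + 2 + 2 + 4 + 4) / 6 = 23/6 = 3.8333
  mean(B) = (5 + 5 + 2 + 3 + 6 + 5) / 6 = 26/6 = 4.3333
  mean(C) = (8 + 2 + 8 + 2 + 4 + 5) / 6 = 29/6 = 4.8333

Step 2 — sample covariance S[i,j] = (1/(n-1)) · Σ_k (x_{k,i} - mean_i) · (x_{k,j} - mean_j), with n-1 = 5.
  S[A,A] = ((2.1667)·(2.1667) + (1.1667)·(1.1667) + (-1.8333)·(-1.8333) + (-1.8333)·(-1.8333) + (0.1667)·(0.1667) + (0.1667)·(0.1667)) / 5 = 12.8333/5 = 2.5667
  S[A,B] = ((2.1667)·(0.6667) + (1.1667)·(0.6667) + (-1.8333)·(-2.3333) + (-1.8333)·(-1.3333) + (0.1667)·(1.6667) + (0.1667)·(0.6667)) / 5 = 9.3333/5 = 1.8667
  S[A,C] = ((2.1667)·(3.1667) + (1.1667)·(-2.8333) + (-1.8333)·(3.1667) + (-1.8333)·(-2.8333) + (0.1667)·(-0.8333) + (0.1667)·(0.1667)) / 5 = 2.8333/5 = 0.5667
  S[B,B] = ((0.6667)·(0.6667) + (0.6667)·(0.6667) + (-2.3333)·(-2.3333) + (-1.3333)·(-1.3333) + (1.6667)·(1.6667) + (0.6667)·(0.6667)) / 5 = 11.3333/5 = 2.2667
  S[B,C] = ((0.6667)·(3.1667) + (0.6667)·(-2.8333) + (-2.3333)·(3.1667) + (-1.3333)·(-2.8333) + (1.6667)·(-0.8333) + (0.6667)·(0.1667)) / 5 = -4.6667/5 = -0.9333
  S[C,C] = ((3.1667)·(3.1667) + (-2.8333)·(-2.8333) + (3.1667)·(3.1667) + (-2.8333)·(-2.8333) + (-0.8333)·(-0.8333) + (0.1667)·(0.1667)) / 5 = 36.8333/5 = 7.3667

S is symmetric (S[j,i] = S[i,j]). Assembling:

S = [[2.5667, 1.8667, 0.5667],
 [1.8667, 2.2667, -0.9333],
 [0.5667, -0.9333, 7.3667]]


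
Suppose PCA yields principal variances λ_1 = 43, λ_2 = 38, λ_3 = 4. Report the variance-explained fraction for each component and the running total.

Step 1 — total variance = trace(Sigma) = Σ λ_i = 43 + 38 + 4 = 85.

Step 2 — fraction explained by component i = λ_i / Σ λ:
  PC1: 43/85 = 0.5059
  PC2: 38/85 = 0.4471
  PC3: 4/85 = 0.0471

Step 3 — cumulative fraction after k components = (λ_1 + ... + λ_k) / Σ λ:
  k = 1: 43/85 = 0.5059
  k = 2: (43 + 38)/85 = 81/85 = 0.9529
  k = 3: (43 + 38 + 4)/85 = 85/85 = 1

Summary (fraction, with percent):

explained: PC1 0.5059 (50.59%), PC2 0.4471 (44.71%), PC3 0.0471 (4.71%);  cumulative: 0.5059, 0.9529, 1


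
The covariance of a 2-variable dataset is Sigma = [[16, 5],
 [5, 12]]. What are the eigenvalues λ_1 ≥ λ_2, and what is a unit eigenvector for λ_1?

Step 1 — characteristic polynomial of 2×2 Sigma:
  det(Sigma - λI) = λ² - trace · λ + det = 0.
  trace = 16 + 12 = 28, det = 16·12 - (5)² = 167.
Step 2 — discriminant:
  Δ = trace² - 4·det = 784 - 668 = 116.
Step 3 — eigenvalues:
  λ = (trace ± √Δ)/2 = (28 ± 10.7703)/2,
  λ_1 = 19.3852,  λ_2 = 8.6148.

Step 4 — unit eigenvector for λ_1: solve (Sigma - λ_1 I)v = 0. First row:
  (16 - 19.3852)·v_x + (5)·v_y = 0, i.e. (-3.3852)·v_x + (5)·v_y = 0,
  so v ∝ (b, λ_1 - a) = (5, 3.3852) = u.
  ||u|| = √((5)² + (3.3852)²) = √(36.4593) ≈ 6.0382,
  v_1 = u/||u|| ≈ (0.8281, 0.5606) (||v_1|| = 1).

λ_1 = 19.3852,  λ_2 = 8.6148;  v_1 ≈ (0.8281, 0.5606)


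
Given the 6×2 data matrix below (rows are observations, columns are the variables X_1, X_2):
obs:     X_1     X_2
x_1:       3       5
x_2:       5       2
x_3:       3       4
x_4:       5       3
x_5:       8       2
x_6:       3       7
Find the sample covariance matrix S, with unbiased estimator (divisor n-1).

Step 1 — column means:
  mean(X_1) = (3 + 5 + 3 + 5 + 8 + 3) / 6 = 27/6 = 4.5
  mean(X_2) = (5 + 2 + 4 + 3 + 2 + 7) / 6 = 23/6 = 3.8333

Step 2 — sample covariance S[i,j] = (1/(n-1)) · Σ_k (x_{k,i} - mean_i) · (x_{k,j} - mean_j), with n-1 = 5.
  S[X_1,X_1] = ((-1.5)·(-1.5) + (0.5)·(0.5) + (-1.5)·(-1.5) + (0.5)·(0.5) + (3.5)·(3.5) + (-1.5)·(-1.5)) / 5 = 19.5/5 = 3.9
  S[X_1,X_2] = ((-1.5)·(1.1667) + (0.5)·(-1.8333) + (-1.5)·(0.1667) + (0.5)·(-0.8333) + (3.5)·(-1.8333) + (-1.5)·(3.1667)) / 5 = -14.5/5 = -2.9
  S[X_2,X_2] = ((1.1667)·(1.1667) + (-1.8333)·(-1.8333) + (0.1667)·(0.1667) + (-0.8333)·(-0.8333) + (-1.8333)·(-1.8333) + (3.1667)·(3.1667)) / 5 = 18.8333/5 = 3.7667

S is symmetric (S[j,i] = S[i,j]). Assembling:

S = [[3.9, -2.9],
 [-2.9, 3.7667]]


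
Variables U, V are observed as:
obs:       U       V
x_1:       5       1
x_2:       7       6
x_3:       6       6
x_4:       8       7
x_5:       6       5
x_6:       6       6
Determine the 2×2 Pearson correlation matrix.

Step 1 — column means:
  mean(U) = (5 + 7 + 6 + 8 + 6 + 6) / 6 = 38/6 = 6.3333
  mean(V) = (1 + 6 + 6 + 7 + 5 + 6) / 6 = 31/6 = 5.1667

Step 2 — sample variances and covariances s[i,j] = (1/(n-1)) · Σ_k (x_{k,i} - mean_i) · (x_{k,j} - mean_j), with n-1 = 5:
  s[U,U] = ((-1.3333)·(-1.3333) + (0.6667)·(0.6667) + (-0.3333)·(-0.3333) + (1.6667)·(1.6667) + (-0.3333)·(-0.3333) + (-0.3333)·(-0.3333)) / 5 = 5.3333/5 = 1.0667
  s[U,V] = ((-1.3333)·(-4.1667) + (0.6667)·(0.8333) + (-0.3333)·(0.8333) + (1.6667)·(1.8333) + (-0.3333)·(-0.1667) + (-0.3333)·(0.8333)) / 5 = 8.6667/5 = 1.7333
  s[V,V] = ((-4.1667)·(-4.1667) + (0.8333)·(0.8333) + (0.8333)·(0.8333) + (1.8333)·(1.8333) + (-0.1667)·(-0.1667) + (0.8333)·(0.8333)) / 5 = 22.8333/5 = 4.5667
  Sample standard deviations s_i = √(s[i,i]):
  s(U) = √(1.0667) = 1.0328
  s(V) = √(4.5667) = 2.137

Step 3 — r_{ij} = s_{ij} / (s_i · s_j):
  r[U,U] = 1 (diagonal).
  r[U,V] = 1.7333 / (1.0328 · 2.137) = 1.7333 / 2.2071 = 0.7854
  r[V,V] = 1 (diagonal).

R is symmetric with unit diagonal. Assembling:

R = [[1, 0.7854],
 [0.7854, 1]]
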